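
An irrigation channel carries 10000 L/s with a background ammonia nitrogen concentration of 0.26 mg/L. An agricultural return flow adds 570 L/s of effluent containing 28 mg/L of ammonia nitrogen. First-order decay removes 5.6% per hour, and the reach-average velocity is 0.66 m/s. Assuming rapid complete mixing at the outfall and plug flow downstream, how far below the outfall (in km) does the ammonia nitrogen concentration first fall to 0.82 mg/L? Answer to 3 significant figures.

31.4 km

After mixing, C = (10000·0.2600 + 570.0·28.00) / 10570 = 18560/10570 = 1.756 mg/L.
5.6%/h lost → k = −ln(1 − 0.056) = 0.05763 h⁻¹.
Set 1.756·exp(−k·t) = 0.82 → t = ln(1.756/0.82)/k = 47570 s = 13.21 h.
Distance = v·t = 0.66·47570 = 31390 m = 31.39 km.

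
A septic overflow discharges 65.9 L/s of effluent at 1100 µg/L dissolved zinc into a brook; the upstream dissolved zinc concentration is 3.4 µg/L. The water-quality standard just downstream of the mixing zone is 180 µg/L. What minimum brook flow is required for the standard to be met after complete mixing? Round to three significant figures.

343 L/s

Set C_mix = 180: (Q·3.400 + 65.90·1100) / (Q + 65.90) = 180
→ Q = 65.90·(1100 − 180)/(180 − 3.400) = 343.3 L/s.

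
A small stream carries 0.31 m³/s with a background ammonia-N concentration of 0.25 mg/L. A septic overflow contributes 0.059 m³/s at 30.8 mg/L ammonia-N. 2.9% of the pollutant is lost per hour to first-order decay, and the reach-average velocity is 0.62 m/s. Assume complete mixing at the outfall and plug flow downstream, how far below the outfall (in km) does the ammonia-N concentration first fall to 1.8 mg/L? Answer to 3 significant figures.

Conservation of mass: C = (0.3100·0.2500 + 0.05900·30.80) / 0.3690 = 1.895/0.3690 = 5.135 mg/L.
2.9%/h lost → k = −ln(1 − 0.029) = 0.02943 h⁻¹.
Set 5.135·exp(−k·t) = 1.8 → t = ln(5.135/1.8)/k = 128200 s = 35.62 h.
Distance = v·t = 0.62·128200 = 79500 m = 79.50 km.

79.5 km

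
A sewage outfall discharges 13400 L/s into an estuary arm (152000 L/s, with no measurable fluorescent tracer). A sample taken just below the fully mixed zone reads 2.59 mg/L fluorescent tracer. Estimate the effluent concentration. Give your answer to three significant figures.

32.0 mg/L

Mass balance: 152000·0 + 13400·Cₑ = 165400·2.590
→ Cₑ = (165400·2.590 − 152000·0) / 13400 = 31.97 mg/L.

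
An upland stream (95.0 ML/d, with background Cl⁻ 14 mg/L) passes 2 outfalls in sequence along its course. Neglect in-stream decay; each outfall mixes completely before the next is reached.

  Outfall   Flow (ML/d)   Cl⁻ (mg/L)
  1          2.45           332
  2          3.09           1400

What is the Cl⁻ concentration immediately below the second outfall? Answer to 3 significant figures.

Outfall 1: combined Q = 97.45 ML/d; C = (95.00·14.00 + 2.450·332.0)/97.45 = 21.99 mg/L.
Outfall 2: combined Q = 100.5 ML/d; C = (97.45·21.99 + 3.090·1400)/100.5 = 64.35 mg/L.

64.3 mg/L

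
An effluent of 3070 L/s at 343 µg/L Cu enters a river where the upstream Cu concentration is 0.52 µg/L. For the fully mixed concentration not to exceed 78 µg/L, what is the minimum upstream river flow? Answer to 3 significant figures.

10500 L/s

Set C_mix = 78: (Q·0.5200 + 3070·343.0) / (Q + 3070) = 78
→ Q = 3070·(343.0 − 78)/(78 − 0.5200) = 10500 L/s.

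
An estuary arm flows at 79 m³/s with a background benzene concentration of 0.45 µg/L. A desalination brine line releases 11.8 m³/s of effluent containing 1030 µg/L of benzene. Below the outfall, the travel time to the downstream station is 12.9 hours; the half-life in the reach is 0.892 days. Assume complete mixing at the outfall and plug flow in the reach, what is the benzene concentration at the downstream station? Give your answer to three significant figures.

Mass balance: C = (79.00·0.4500 + 11.80·1030) / 90.80 = 12190/90.80 = 134.2 µg/L.
Half-life 0.892 d → k = ln 2 / 0.892 = 0.7771 d⁻¹.
Applying C = C₀e^(−kt): 134.2 × 0.6586 = 88.41 µg/L.

88.4 µg/L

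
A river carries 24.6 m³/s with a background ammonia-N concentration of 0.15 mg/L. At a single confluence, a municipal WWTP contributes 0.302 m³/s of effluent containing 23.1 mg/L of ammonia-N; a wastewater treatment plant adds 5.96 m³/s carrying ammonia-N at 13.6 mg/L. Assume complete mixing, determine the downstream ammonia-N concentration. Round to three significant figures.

2.97 mg/L

Flow-weighted average: C = (24.60·0.1500 + 0.3020·23.10 + 5.960·13.60) / 30.86 = 91.72/30.86 = 2.972 mg/L.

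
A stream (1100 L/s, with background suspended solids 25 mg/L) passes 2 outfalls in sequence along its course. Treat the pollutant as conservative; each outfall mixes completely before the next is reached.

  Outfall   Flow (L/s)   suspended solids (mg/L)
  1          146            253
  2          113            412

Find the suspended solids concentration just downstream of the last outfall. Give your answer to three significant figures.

81.7 mg/L

After outfall 1: Q = 1100 + 146.0 = 1246 L/s; C = (1100·25.00 + 146.0·253.0)/1246 = 51.72 mg/L.
After outfall 2: Q = 1246 + 113.0 = 1359 L/s; C = (1246·51.72 + 113.0·412.0)/1359 = 81.67 mg/L.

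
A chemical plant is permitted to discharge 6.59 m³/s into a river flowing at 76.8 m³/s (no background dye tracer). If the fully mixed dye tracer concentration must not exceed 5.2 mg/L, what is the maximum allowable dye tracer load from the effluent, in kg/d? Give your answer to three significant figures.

Mass balance at the limit: 76.80·0 + 6.590·Cₑ = 83.39·5.2 → Cₑ = 65.80 mg/L.
Load = 6.590 m³/s × 65.80 g/m³ × 86 400 s/d = 37470 kg/d.

37500 kg/d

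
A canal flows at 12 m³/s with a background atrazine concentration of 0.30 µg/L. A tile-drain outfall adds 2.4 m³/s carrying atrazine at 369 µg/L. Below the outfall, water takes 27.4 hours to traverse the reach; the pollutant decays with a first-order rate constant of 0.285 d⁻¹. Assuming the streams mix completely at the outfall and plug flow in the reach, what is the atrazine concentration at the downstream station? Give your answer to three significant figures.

After mixing, C = (12.00·0.3000 + 2.400·369.0) / 14.40 = 889.2/14.40 = 61.75 µg/L.
Applying C = C₀e^(−kt): 61.75 × 0.7223 = 44.60 µg/L.

44.6 µg/L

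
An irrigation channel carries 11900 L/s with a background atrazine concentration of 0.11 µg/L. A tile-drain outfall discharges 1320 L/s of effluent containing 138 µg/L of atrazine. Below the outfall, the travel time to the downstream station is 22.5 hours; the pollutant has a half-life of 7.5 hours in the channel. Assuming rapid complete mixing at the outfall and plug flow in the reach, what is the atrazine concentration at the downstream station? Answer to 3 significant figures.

1.73 µg/L

Mass balance: C = (11900·0.1100 + 1320·138.0) / 13220 = 183500/13220 = 13.88 µg/L.
Half-life 7.5 h → k = ln 2 / 7.5 = 0.09242 h⁻¹ = 2.218 d⁻¹.
First-order decay: C = 13.88·exp(−k·t) = 13.88·0.1250 = 1.735 µg/L.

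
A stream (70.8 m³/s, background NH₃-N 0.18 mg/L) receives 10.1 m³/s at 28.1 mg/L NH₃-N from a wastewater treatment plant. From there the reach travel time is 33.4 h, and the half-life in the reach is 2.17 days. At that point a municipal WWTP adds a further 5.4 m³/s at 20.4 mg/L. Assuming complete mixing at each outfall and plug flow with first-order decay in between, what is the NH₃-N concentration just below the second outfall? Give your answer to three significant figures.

3.48 mg/L

Conservation of mass: C = (70.80·0.1800 + 10.10·28.10) / 80.90 = 296.6/80.90 = 3.666 mg/L; combined flow 80.90 m³/s.
Half-life 2.17 d → k = ln 2 / 2.17 = 0.3194 d⁻¹.
After decay, C = 3.666 × e^(−kt) = 3.666 × 0.6411 = 2.350 mg/L.
At the second outfall, C = (80.90·2.350 + 5.400·20.40) / (80.90 + 5.400) = 3.480 mg/L.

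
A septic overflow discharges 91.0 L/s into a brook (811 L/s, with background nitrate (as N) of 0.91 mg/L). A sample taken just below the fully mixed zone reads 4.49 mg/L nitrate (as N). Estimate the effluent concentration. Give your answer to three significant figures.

36.4 mg/L

Mass balance: 811.0·0.9100 + 91.00·Cₑ = 902.0·4.490
→ Cₑ = (902.0·4.490 − 811.0·0.9100) / 91.00 = 36.40 mg/L.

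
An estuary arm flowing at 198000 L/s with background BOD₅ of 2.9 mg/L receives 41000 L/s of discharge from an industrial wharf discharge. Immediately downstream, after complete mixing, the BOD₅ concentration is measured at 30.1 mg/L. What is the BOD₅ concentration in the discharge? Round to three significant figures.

161 mg/L

Mass balance: 198000·2.900 + 41000·Cₑ = 239000·30.10
→ Cₑ = (239000·30.10 − 198000·2.900) / 41000 = 161.5 mg/L.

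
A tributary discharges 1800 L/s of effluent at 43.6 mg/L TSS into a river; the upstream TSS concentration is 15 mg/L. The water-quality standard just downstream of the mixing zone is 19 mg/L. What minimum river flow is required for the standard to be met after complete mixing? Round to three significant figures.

11100 L/s

Set C_mix = 19: (Q·15.00 + 1800·43.60) / (Q + 1800) = 19
→ Q = 1800·(43.60 − 19)/(19 − 15.00) = 11070 L/s.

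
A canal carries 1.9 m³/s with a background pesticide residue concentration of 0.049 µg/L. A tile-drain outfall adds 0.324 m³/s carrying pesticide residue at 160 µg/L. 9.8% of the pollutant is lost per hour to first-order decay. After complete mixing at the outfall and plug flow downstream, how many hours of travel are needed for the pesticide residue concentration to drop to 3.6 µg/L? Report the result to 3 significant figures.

18.1 h

Mass balance: C = (1.900·0.04900 + 0.3240·160.0) / 2.224 = 51.93/2.224 = 23.35 µg/L.
9.8%/h lost → k = −ln(1 − 0.098) = 0.1031 h⁻¹.
23.35·exp(−k·t) = 3.6 → t = ln(23.35/3.6)/k = 65260 s = 18.13 h.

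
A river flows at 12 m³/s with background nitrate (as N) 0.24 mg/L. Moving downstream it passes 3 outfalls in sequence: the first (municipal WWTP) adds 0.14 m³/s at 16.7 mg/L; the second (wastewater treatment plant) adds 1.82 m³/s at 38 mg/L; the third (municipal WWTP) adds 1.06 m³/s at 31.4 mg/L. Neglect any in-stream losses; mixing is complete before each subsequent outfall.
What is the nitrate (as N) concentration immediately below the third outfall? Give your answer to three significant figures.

7.17 mg/L

After outfall 1: Q = 12.00 + 0.1400 = 12.14 m³/s; C = (12.00·0.2400 + 0.1400·16.70)/12.14 = 0.4298 mg/L.
After outfall 2: Q = 12.14 + 1.820 = 13.96 m³/s; C = (12.14·0.4298 + 1.820·38.00)/13.96 = 5.328 mg/L.
After outfall 3: Q = 13.96 + 1.060 = 15.02 m³/s; C = (13.96·5.328 + 1.060·31.40)/15.02 = 7.168 mg/L.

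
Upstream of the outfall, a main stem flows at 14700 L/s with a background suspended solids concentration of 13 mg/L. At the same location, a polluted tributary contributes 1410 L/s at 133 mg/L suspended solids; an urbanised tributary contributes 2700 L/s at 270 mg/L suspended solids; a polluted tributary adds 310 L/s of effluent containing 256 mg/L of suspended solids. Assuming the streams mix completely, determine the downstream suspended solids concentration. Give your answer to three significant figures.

Mixed concentration C = ΣQC/ΣQ = (14700·13.00 + 1410·133.0 + 2700·270.0 + 310.0·256.0) / 19120 = 1187000/19120 = 62.08 mg/L.

62.1 mg/L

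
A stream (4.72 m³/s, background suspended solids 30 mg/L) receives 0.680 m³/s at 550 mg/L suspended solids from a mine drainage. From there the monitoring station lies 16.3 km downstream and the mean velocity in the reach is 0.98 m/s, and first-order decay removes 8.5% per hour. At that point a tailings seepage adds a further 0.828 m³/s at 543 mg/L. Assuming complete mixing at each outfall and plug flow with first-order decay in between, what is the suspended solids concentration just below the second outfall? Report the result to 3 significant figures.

Mixed concentration C = ΣQC/ΣQ = (4.720·30.00 + 0.6800·550.0) / 5.400 = 515.6/5.400 = 95.48 mg/L; combined flow 5.400 m³/s.
Travel time t = 16.3·1000 / 0.98 = 16630 s = 4.620 h.
8.5%/h lost → k = −ln(1 − 0.085) = 0.08883 h⁻¹.
Decay over the reach: 95.48·exp(−kt) = 95.48·0.6634 = 63.34 mg/L.
At the second outfall, C = (5.400·63.34 + 0.8280·543.0) / (5.400 + 0.8280) = 127.1 mg/L.

127 mg/L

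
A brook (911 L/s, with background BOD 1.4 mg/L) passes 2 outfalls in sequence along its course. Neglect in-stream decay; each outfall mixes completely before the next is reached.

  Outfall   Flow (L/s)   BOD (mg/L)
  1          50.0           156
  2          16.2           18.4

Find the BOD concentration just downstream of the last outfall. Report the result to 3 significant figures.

Below outfall 1: Q → 961.0 L/s, C = (911.0·1.400 + 50.00·156.0)/961.0 = 9.444 mg/L.
Below outfall 2: Q → 977.2 L/s, C = (961.0·9.444 + 16.20·18.40)/977.2 = 9.592 mg/L.

9.59 mg/L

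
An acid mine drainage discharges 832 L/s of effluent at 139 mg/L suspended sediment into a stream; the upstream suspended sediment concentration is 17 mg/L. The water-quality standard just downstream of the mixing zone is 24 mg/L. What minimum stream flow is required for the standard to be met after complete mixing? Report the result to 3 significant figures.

Set C_mix = 24: (Q·17.00 + 832.0·139.0) / (Q + 832.0) = 24
→ Q = 832.0·(139.0 − 24)/(24 − 17.00) = 13670 L/s.

13700 L/s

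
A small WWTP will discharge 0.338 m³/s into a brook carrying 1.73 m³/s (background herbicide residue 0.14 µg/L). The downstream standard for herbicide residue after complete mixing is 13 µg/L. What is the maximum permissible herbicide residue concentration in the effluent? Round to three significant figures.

At the limit, (Qr·Cr + Qe·Cₑ)/(Qr + Qe) = 13:
Cₑ = (2.068·13 − 1.730·0.1400) / 0.3380 = 78.82 µg/L.

78.8 µg/L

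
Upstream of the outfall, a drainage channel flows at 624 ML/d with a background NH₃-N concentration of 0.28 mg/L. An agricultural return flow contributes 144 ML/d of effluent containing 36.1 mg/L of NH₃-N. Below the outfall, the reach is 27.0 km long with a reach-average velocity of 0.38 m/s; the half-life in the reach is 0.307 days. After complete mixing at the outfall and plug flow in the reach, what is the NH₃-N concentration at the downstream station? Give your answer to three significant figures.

1.09 mg/L

Mixed concentration C = ΣQC/ΣQ = (624.0·0.2800 + 144.0·36.10) / 768.0 = 5373/768.0 = 6.996 mg/L.
Travel time t = 27.0·1000 / 0.38 = 71050 s = 19.74 h.
Half-life 0.307 d → k = ln 2 / 0.307 = 2.258 d⁻¹.
Decay over the reach: 6.996·exp(−kt) = 6.996·0.1562 = 1.093 mg/L.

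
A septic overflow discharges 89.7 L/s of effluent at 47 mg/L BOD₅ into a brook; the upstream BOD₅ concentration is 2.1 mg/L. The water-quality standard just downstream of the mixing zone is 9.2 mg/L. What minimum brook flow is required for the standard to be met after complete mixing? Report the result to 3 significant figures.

478 L/s

Set C_mix = 9.2: (Q·2.100 + 89.70·47.00) / (Q + 89.70) = 9.2
→ Q = 89.70·(47.00 − 9.2)/(9.2 − 2.100) = 477.6 L/s.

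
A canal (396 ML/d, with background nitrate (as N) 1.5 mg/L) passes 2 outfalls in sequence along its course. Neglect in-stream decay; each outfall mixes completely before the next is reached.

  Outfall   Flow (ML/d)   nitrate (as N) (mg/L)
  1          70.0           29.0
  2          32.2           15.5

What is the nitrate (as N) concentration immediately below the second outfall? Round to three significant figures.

Below outfall 1: Q → 466.0 ML/d, C = (396.0·1.500 + 70.00·29.00)/466.0 = 5.631 mg/L.
Below outfall 2: Q → 498.2 ML/d, C = (466.0·5.631 + 32.20·15.50)/498.2 = 6.269 mg/L.

6.27 mg/L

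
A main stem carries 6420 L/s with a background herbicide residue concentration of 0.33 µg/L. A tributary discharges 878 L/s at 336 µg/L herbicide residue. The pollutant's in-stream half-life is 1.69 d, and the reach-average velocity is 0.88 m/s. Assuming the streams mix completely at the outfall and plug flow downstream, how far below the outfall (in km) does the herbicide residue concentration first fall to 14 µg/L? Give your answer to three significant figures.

198 km

Mixed concentration C = ΣQC/ΣQ = (6420·0.3300 + 878.0·336.0) / 7298 = 297100/7298 = 40.71 µg/L.
Half-life 1.69 d → k = ln 2 / 1.69 = 0.4101 d⁻¹.
Set 40.71·exp(−k·t) = 14 → t = ln(40.71/14)/k = 224900 s = 62.47 h.
Distance = v·t = 0.88·224900 = 197900 m = 197.9 km.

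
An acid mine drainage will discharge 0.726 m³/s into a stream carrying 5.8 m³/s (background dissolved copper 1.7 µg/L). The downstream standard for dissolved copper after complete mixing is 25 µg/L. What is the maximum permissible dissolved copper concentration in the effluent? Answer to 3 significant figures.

At the limit, (Qr·Cr + Qe·Cₑ)/(Qr + Qe) = 25:
Cₑ = (6.526·25 − 5.800·1.700) / 0.7260 = 211.1 µg/L.

211 µg/L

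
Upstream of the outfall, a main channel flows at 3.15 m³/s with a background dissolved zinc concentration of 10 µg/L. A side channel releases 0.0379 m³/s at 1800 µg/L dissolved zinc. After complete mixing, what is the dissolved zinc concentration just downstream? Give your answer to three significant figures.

31.3 µg/L

Flow-weighted average: C = (3.150·10.00 + 0.03790·1800) / 3.188 = 99.72/3.188 = 31.28 µg/L.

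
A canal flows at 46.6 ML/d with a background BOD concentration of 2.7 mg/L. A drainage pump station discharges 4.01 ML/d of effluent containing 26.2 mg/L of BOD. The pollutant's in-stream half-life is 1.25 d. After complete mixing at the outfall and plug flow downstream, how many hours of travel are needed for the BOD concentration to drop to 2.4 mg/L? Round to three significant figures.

Flow-weighted average: C = (46.60·2.700 + 4.010·26.20) / 50.61 = 230.9/50.61 = 4.562 mg/L.
Half-life 1.25 d → k = ln 2 / 1.25 = 0.5545 d⁻¹.
4.562·exp(−k·t) = 2.4 → t = ln(4.562/2.4)/k = 100100 s = 27.80 h.

27.8 h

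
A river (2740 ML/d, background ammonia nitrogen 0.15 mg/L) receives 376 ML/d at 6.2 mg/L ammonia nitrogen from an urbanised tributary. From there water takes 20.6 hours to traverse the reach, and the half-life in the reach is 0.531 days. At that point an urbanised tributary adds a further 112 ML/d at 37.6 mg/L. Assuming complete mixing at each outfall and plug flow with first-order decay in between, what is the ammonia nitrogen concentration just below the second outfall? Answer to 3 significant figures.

Flow-weighted average: C = (2740·0.1500 + 376.0·6.200) / 3116 = 2742/3116 = 0.8800 mg/L; combined flow 3116 ML/d.
Half-life 0.531 d → k = ln 2 / 0.531 = 1.305 d⁻¹.
After decay, C = 0.8800 × e^(−kt) = 0.8800 × 0.3261 = 0.2870 mg/L.
At the second outfall, C = (3116·0.2870 + 112.0·37.60) / (3116 + 112.0) = 1.582 mg/L.

1.58 mg/L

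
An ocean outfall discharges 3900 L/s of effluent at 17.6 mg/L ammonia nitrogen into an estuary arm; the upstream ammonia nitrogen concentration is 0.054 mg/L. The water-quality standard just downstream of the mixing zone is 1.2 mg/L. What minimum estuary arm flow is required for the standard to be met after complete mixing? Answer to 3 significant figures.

Set C_mix = 1.2: (Q·0.05400 + 3900·17.60) / (Q + 3900) = 1.2
→ Q = 3900·(17.60 − 1.2)/(1.2 − 0.05400) = 55810 L/s.

55800 L/s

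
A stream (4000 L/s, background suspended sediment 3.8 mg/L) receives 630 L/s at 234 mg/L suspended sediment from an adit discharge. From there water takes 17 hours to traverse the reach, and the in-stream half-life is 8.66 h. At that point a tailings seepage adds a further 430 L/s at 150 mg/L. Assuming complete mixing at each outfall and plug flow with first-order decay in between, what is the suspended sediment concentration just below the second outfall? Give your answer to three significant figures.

21.0 mg/L

Conservation of mass: C = (4000·3.800 + 630.0·234.0) / 4630 = 162600/4630 = 35.12 mg/L; combined flow 4630 L/s.
Half-life 8.66 h → k = ln 2 / 8.66 = 0.08004 h⁻¹ = 1.921 d⁻¹.
First-order decay: C = 35.12·exp(−k·t) = 35.12·0.2565 = 9.009 mg/L.
At the second outfall, C = (4630·9.009 + 430.0·150.0) / (4630 + 430.0) = 20.99 mg/L.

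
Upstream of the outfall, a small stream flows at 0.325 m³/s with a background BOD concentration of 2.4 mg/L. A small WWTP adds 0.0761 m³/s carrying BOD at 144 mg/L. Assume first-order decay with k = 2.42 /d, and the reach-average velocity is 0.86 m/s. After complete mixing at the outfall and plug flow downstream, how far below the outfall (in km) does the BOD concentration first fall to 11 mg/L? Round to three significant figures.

30.0 km

Mixed concentration C = ΣQC/ΣQ = (0.3250·2.400 + 0.07610·144.0) / 0.4011 = 11.74/0.4011 = 29.27 mg/L.
Set 29.27·exp(−k·t) = 11 → t = ln(29.27/11)/k = 34940 s = 9.704 h.
Distance = v·t = 0.86·34940 = 30040 m = 30.04 km.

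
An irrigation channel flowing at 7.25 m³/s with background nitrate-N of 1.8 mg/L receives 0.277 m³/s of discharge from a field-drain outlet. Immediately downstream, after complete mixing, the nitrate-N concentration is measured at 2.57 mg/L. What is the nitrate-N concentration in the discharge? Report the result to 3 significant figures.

22.7 mg/L

Mass balance: 7.250·1.800 + 0.2770·Cₑ = 7.527·2.570
→ Cₑ = (7.527·2.570 − 7.250·1.800) / 0.2770 = 22.72 mg/L.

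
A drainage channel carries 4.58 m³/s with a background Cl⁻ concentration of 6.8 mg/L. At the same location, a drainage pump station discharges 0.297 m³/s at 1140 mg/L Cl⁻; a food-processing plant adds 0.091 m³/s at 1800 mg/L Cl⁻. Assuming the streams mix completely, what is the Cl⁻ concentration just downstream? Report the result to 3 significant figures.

107 mg/L

Mixed concentration C = ΣQC/ΣQ = (4.580·6.800 + 0.2970·1140 + 0.09100·1800) / 4.968 = 533.5/4.968 = 107.4 mg/L.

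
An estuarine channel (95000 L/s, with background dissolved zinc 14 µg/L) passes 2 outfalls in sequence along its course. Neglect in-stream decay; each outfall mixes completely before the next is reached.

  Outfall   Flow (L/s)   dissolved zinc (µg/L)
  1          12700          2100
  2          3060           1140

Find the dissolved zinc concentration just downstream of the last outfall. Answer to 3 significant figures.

284 µg/L

After outfall 1: Q = 95000 + 12700 = 107700 L/s; C = (95000·14.00 + 12700·2100)/107700 = 260.0 µg/L.
After outfall 2: Q = 107700 + 3060 = 110800 L/s; C = (107700·260.0 + 3060·1140)/110800 = 284.3 µg/L.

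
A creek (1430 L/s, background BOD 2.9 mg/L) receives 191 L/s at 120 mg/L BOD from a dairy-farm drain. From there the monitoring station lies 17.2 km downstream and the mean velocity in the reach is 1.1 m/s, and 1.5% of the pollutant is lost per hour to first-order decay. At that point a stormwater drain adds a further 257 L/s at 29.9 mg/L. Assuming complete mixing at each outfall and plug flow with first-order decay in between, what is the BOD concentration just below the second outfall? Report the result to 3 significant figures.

After mixing, C = (1430·2.900 + 191.0·120.0) / 1621 = 27070/1621 = 16.70 mg/L; combined flow 1621 L/s.
Travel time t = 17.2·1000 / 1.1 = 15640 s = 4.343 h.
1.5%/h lost → k = −ln(1 − 0.015) = 0.01511 h⁻¹.
First-order decay: C = 16.70·exp(−k·t) = 16.70·0.9365 = 15.64 mg/L.
Second outfall: C = (1621·15.64 + 257.0·29.90)/1878 = 17.59 mg/L.

17.6 mg/L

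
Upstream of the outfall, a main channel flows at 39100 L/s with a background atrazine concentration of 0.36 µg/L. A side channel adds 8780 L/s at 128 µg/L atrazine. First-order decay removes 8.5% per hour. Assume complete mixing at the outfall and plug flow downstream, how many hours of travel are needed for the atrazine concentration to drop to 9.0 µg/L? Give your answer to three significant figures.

10.9 h

Conservation of mass: C = (39100·0.3600 + 8780·128.0) / 47880 = 1138000/47880 = 23.77 µg/L.
8.5%/h lost → k = −ln(1 − 0.085) = 0.08883 h⁻¹.
23.77·exp(−k·t) = 9.0 → t = ln(23.77/9.0)/k = 39350 s = 10.93 h.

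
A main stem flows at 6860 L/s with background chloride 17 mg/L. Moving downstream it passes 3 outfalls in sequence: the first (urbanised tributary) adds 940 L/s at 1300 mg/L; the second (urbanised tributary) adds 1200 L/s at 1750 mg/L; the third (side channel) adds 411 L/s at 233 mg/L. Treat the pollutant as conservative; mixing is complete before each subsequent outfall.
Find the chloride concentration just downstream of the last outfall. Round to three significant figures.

376 mg/L

Below outfall 1: Q → 7800 L/s, C = (6860·17.00 + 940.0·1300)/7800 = 171.6 mg/L.
Below outfall 2: Q → 9000 L/s, C = (7800·171.6 + 1200·1750)/9000 = 382.1 mg/L.
Below outfall 3: Q → 9411 L/s, C = (9000·382.1 + 411.0·233.0)/9411 = 375.6 mg/L.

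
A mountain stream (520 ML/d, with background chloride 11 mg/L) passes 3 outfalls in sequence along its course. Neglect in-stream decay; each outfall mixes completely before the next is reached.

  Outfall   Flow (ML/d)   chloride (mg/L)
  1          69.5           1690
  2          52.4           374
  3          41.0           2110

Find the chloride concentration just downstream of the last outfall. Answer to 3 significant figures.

Below outfall 1: Q → 589.5 ML/d, C = (520.0·11.00 + 69.50·1690)/589.5 = 208.9 mg/L.
Below outfall 2: Q → 641.9 ML/d, C = (589.5·208.9 + 52.40·374.0)/641.9 = 222.4 mg/L.
Below outfall 3: Q → 682.9 ML/d, C = (641.9·222.4 + 41.00·2110)/682.9 = 335.7 mg/L.

336 mg/L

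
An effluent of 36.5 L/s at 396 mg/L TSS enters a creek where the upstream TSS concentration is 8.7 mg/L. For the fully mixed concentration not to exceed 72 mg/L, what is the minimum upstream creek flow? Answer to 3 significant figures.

187 L/s

Set C_mix = 72: (Q·8.700 + 36.50·396.0) / (Q + 36.50) = 72
→ Q = 36.50·(396.0 − 72)/(72 − 8.700) = 186.8 L/s.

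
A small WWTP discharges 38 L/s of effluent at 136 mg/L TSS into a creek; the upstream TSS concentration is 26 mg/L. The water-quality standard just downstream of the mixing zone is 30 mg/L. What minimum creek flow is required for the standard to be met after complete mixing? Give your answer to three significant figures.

Set C_mix = 30: (Q·26.00 + 38.00·136.0) / (Q + 38.00) = 30
→ Q = 38.00·(136.0 − 30)/(30 − 26.00) = 1007 L/s.

1010 L/s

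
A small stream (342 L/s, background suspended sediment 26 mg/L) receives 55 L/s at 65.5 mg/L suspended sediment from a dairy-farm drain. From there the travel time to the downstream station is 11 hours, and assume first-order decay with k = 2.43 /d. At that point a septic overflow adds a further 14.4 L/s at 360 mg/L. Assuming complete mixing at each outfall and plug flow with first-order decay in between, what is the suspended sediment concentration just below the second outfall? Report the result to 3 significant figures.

Mass balance: C = (342.0·26.00 + 55.00·65.50) / 397.0 = 12490/397.0 = 31.47 mg/L; combined flow 397.0 L/s.
Decay over the reach: 31.47·exp(−kt) = 31.47·0.3283 = 10.33 mg/L.
At the second outfall, C = (397.0·10.33 + 14.40·360.0) / (397.0 + 14.40) = 22.57 mg/L.

22.6 mg/L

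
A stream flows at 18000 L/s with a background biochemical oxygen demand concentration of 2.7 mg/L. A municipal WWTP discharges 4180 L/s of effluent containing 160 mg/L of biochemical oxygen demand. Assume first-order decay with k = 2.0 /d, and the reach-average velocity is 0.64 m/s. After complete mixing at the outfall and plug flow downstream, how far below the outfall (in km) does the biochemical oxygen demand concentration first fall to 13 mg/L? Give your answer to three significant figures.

25.2 km

After mixing, C = (18000·2.700 + 4180·160.0) / 22180 = 717400/22180 = 32.34 mg/L.
Set 32.34·exp(−k·t) = 13 → t = ln(32.34/13)/k = 39380 s = 10.94 h.
Distance = v·t = 0.64·39380 = 25200 m = 25.20 km.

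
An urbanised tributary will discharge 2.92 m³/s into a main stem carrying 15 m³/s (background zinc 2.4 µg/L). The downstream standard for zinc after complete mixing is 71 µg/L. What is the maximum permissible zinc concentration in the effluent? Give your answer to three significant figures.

423 µg/L

At the limit, (Qr·Cr + Qe·Cₑ)/(Qr + Qe) = 71:
Cₑ = (17.92·71 − 15.00·2.400) / 2.920 = 423.4 µg/L.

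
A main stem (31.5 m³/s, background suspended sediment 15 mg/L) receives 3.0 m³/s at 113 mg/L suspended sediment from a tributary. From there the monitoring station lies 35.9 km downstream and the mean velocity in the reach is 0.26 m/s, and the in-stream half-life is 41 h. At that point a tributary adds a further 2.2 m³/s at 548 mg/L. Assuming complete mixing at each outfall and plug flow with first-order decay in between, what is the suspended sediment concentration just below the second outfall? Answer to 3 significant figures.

Mass balance: C = (31.50·15.00 + 3.000·113.0) / 34.50 = 811.5/34.50 = 23.52 mg/L; combined flow 34.50 m³/s.
Travel time t = 35.9·1000 / 0.26 = 138100 s = 38.35 h.
Half-life 41 h → k = ln 2 / 41 = 0.01691 h⁻¹ = 0.4057 d⁻¹.
First-order decay: C = 23.52·exp(−k·t) = 23.52·0.5229 = 12.30 mg/L.
At the second outfall, C = (34.50·12.30 + 2.200·548.0) / (34.50 + 2.200) = 44.41 mg/L.

44.4 mg/L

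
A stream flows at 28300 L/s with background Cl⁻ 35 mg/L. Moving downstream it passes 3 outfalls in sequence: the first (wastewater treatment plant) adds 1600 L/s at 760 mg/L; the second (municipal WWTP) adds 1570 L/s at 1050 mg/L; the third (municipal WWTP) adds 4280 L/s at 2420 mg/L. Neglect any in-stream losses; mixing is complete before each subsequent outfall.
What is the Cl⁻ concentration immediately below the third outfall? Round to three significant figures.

398 mg/L

Outfall 1: combined Q = 29900 L/s; C = (28300·35.00 + 1600·760.0)/29900 = 73.80 mg/L.
Outfall 2: combined Q = 31470 L/s; C = (29900·73.80 + 1570·1050)/31470 = 122.5 mg/L.
Outfall 3: combined Q = 35750 L/s; C = (31470·122.5 + 4280·2420)/35750 = 397.6 mg/L.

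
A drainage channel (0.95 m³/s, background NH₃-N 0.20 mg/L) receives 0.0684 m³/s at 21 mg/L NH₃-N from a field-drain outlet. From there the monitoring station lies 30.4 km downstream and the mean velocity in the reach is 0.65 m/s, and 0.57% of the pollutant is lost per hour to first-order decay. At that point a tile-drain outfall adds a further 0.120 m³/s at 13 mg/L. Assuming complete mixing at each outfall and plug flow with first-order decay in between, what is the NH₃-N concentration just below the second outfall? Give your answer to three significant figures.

Mass balance: C = (0.9500·0.2000 + 0.06840·21.00) / 1.018 = 1.626/1.018 = 1.597 mg/L; combined flow 1.018 m³/s.
Travel time t = 30.4·1000 / 0.65 = 46770 s = 12.99 h.
0.57%/h lost → k = −ln(1 − 0.0057) = 0.005716 h⁻¹.
Decay over the reach: 1.597·exp(−kt) = 1.597·0.9284 = 1.483 mg/L.
At the second outfall, C = (1.018·1.483 + 0.1200·13.00) / (1.018 + 0.1200) = 2.697 mg/L.

2.70 mg/L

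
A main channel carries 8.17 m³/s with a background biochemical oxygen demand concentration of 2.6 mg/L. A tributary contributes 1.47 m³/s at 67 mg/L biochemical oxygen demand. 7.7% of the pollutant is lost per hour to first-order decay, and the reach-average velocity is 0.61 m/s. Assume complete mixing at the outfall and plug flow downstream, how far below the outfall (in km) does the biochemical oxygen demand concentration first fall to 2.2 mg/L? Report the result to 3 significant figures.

Conservation of mass: C = (8.170·2.600 + 1.470·67.00) / 9.640 = 119.7/9.640 = 12.42 mg/L.
7.7%/h lost → k = −ln(1 − 0.077) = 0.08013 h⁻¹.
Set 12.42·exp(−k·t) = 2.2 → t = ln(12.42/2.2)/k = 77770 s = 21.60 h.
Distance = v·t = 0.61·77770 = 47440 m = 47.44 km.

47.4 km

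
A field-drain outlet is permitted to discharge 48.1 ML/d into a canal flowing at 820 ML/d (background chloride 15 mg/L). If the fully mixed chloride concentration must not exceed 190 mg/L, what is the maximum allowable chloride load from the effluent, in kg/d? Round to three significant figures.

153000 kg/d

Mass balance at the limit: 820.0·15.00 + 48.10·Cₑ = 868.1·190 → Cₑ = 3173 mg/L.
48.10 ML/d = 0.5567 m³/s. Load = 0.5567 m³/s × 3173 g/m³ × 86 400 s/d = 152600 kg/d.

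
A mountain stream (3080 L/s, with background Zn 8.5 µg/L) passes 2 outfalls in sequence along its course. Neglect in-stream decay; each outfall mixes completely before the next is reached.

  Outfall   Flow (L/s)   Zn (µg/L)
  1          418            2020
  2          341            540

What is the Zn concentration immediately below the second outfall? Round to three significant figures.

275 µg/L

Outfall 1: combined Q = 3498 L/s; C = (3080·8.500 + 418.0·2020)/3498 = 248.9 µg/L.
Outfall 2: combined Q = 3839 L/s; C = (3498·248.9 + 341.0·540.0)/3839 = 274.7 µg/L.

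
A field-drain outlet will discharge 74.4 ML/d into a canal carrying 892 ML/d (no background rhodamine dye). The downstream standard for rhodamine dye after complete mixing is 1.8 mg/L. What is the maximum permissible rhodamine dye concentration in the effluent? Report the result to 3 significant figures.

23.4 mg/L

At the limit, (Qr·Cr + Qe·Cₑ)/(Qr + Qe) = 1.8:
Cₑ = (966.4·1.8 − 892.0·0) / 74.40 = 23.38 mg/L.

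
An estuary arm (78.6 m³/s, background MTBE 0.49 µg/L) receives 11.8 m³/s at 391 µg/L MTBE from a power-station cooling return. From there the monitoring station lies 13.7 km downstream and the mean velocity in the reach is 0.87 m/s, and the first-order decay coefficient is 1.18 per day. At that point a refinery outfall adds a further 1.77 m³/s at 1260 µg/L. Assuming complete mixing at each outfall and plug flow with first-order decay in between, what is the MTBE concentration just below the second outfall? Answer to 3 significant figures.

Flow-weighted average: C = (78.60·0.4900 + 11.80·391.0) / 90.40 = 4652/90.40 = 51.46 µg/L; combined flow 90.40 m³/s.
Travel time t = 13.7·1000 / 0.87 = 15750 s = 4.374 h.
Decay over the reach: 51.46·exp(−kt) = 51.46·0.8065 = 41.50 µg/L.
Second outfall: C = (90.40·41.50 + 1.770·1260)/92.17 = 64.90 µg/L.

64.9 µg/L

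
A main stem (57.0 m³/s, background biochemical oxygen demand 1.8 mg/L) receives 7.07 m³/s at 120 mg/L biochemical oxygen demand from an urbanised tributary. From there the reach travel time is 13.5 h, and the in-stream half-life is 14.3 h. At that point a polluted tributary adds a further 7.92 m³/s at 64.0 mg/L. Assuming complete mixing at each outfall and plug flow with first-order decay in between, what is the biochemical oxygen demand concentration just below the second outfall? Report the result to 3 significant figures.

Flow-weighted average: C = (57.00·1.800 + 7.070·120.0) / 64.07 = 951.0/64.07 = 14.84 mg/L; combined flow 64.07 m³/s.
Half-life 14.3 h → k = ln 2 / 14.3 = 0.04847 h⁻¹ = 1.163 d⁻¹.
After decay, C = 14.84 × e^(−kt) = 14.84 × 0.5198 = 7.715 mg/L.
Second outfall: C = (64.07·7.715 + 7.920·64.00)/71.99 = 13.91 mg/L.

13.9 mg/L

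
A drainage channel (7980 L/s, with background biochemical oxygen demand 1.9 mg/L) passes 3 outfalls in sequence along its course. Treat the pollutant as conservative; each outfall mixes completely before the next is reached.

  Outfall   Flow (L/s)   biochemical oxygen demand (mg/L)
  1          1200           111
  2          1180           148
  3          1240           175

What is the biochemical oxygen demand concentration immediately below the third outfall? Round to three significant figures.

46.6 mg/L

After outfall 1: Q = 7980 + 1200 = 9180 L/s; C = (7980·1.900 + 1200·111.0)/9180 = 16.16 mg/L.
After outfall 2: Q = 9180 + 1180 = 10360 L/s; C = (9180·16.16 + 1180·148.0)/10360 = 31.18 mg/L.
After outfall 3: Q = 10360 + 1240 = 11600 L/s; C = (10360·31.18 + 1240·175.0)/11600 = 46.55 mg/L.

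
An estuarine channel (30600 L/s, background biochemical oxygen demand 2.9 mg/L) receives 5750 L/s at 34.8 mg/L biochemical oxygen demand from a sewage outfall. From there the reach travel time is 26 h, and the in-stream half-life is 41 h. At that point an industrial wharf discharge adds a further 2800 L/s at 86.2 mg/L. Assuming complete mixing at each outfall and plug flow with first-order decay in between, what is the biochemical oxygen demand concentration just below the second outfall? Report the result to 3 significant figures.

Flow-weighted average: C = (30600·2.900 + 5750·34.80) / 36350 = 288800/36350 = 7.946 mg/L; combined flow 36350 L/s.
Half-life 41 h → k = ln 2 / 41 = 0.01691 h⁻¹ = 0.4057 d⁻¹.
Applying C = C₀e^(−kt): 7.946 × 0.6443 = 5.120 mg/L.
At the second outfall, C = (36350·5.120 + 2800·86.20) / (36350 + 2800) = 10.92 mg/L.

10.9 mg/L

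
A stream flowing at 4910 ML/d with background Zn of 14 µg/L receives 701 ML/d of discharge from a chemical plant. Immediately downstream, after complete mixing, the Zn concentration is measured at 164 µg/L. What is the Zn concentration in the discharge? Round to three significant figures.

Mass balance: 4910·14.00 + 701.0·Cₑ = 5611·164.0
→ Cₑ = (5611·164.0 − 4910·14.00) / 701.0 = 1215 µg/L.

1210 µg/L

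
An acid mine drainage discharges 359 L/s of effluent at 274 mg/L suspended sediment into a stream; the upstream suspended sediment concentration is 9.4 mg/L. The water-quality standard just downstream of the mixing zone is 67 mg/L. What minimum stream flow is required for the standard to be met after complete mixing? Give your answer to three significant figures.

1290 L/s

Set C_mix = 67: (Q·9.400 + 359.0·274.0) / (Q + 359.0) = 67
→ Q = 359.0·(274.0 − 67)/(67 − 9.400) = 1290 L/s.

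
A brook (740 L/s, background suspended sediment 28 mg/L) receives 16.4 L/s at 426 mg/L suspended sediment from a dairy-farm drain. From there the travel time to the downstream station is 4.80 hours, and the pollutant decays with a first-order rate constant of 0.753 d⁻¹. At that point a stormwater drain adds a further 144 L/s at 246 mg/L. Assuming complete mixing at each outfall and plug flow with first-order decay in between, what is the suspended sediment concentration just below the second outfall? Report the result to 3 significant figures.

Mass balance: C = (740.0·28.00 + 16.40·426.0) / 756.4 = 27710/756.4 = 36.63 mg/L; combined flow 756.4 L/s.
After decay, C = 36.63 × e^(−kt) = 36.63 × 0.8602 = 31.51 mg/L.
At the second outfall, C = (756.4·31.51 + 144.0·246.0) / (756.4 + 144.0) = 65.81 mg/L.

65.8 mg/L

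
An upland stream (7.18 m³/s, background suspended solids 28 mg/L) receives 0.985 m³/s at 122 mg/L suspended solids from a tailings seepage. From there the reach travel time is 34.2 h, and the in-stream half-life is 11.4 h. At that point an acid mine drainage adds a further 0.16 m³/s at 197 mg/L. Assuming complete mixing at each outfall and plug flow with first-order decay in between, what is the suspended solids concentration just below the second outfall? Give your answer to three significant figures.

Mixed concentration C = ΣQC/ΣQ = (7.180·28.00 + 0.9850·122.0) / 8.165 = 321.2/8.165 = 39.34 mg/L; combined flow 8.165 m³/s.
Half-life 11.4 h → k = ln 2 / 11.4 = 0.06080 h⁻¹ = 1.459 d⁻¹.
Decay over the reach: 39.34·exp(−kt) = 39.34·0.1250 = 4.917 mg/L.
At the second outfall, C = (8.165·4.917 + 0.1600·197.0) / (8.165 + 0.1600) = 8.609 mg/L.

8.61 mg/L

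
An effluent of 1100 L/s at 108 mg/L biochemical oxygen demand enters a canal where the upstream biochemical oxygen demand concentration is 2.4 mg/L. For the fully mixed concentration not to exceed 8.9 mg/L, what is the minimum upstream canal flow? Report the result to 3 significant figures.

16800 L/s

Set C_mix = 8.9: (Q·2.400 + 1100·108.0) / (Q + 1100) = 8.9
→ Q = 1100·(108.0 − 8.9)/(8.9 − 2.400) = 16770 L/s.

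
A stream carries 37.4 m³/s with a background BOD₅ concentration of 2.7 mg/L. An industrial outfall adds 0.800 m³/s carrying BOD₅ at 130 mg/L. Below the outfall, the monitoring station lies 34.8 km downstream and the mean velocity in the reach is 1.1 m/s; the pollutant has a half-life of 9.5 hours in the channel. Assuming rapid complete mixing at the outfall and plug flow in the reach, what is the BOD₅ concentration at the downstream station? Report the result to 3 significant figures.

Conservation of mass: C = (37.40·2.700 + 0.8000·130.0) / 38.20 = 205.0/38.20 = 5.366 mg/L.
Travel time t = 34.8·1000 / 1.1 = 31640 s = 8.788 h.
Half-life 9.5 h → k = ln 2 / 9.5 = 0.07296 h⁻¹ = 1.751 d⁻¹.
Decay over the reach: 5.366·exp(−kt) = 5.366·0.5267 = 2.826 mg/L.

2.83 mg/L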